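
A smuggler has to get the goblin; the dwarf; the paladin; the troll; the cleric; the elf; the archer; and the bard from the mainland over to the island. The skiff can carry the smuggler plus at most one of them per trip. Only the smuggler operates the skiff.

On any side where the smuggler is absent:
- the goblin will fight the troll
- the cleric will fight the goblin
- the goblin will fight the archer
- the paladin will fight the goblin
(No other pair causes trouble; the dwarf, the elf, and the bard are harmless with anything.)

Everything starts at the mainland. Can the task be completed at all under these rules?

Following every safe sequence of crossings from the start, the most of the 8 that can be at the island as the skiff arrives there on crossings 1, 3, 5, 7, 9 is 1, 2, 3, 4, 5 respectively; the best ever achieved is 5 of 8.
From crossing 11 on, no configuration arises that was not already reachable earlier: only 88 distinct safe configurations (who is on which side, and where the skiff is) can ever be reached, none of them has everyone across, and every continuation just revisits them. So no valid plan exists.

No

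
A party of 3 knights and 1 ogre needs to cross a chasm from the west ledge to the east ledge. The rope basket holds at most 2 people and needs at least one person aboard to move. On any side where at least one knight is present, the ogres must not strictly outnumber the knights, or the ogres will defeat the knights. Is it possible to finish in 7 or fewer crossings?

Yes — this plan uses 5 crossings (≤ 7):
1. 1 knight and 1 ogre → the east ledge.  (the west ledge: 2K 0O; the east ledge: 1K 1O)
2. 1 ogre ← the west ledge.  (the west ledge: 2K 1O; the east ledge: 1K 0O)
3. 1 knight and 1 ogre → the east ledge.  (the west ledge: 1K 0O; the east ledge: 2K 1O)
4. 1 ogre ← the west ledge.  (the west ledge: 1K 1O; the east ledge: 2K 0O)
5. 1 knight and 1 ogre → the east ledge.  (the west ledge: 0K 0O; the east ledge: 3K 1O)

Yes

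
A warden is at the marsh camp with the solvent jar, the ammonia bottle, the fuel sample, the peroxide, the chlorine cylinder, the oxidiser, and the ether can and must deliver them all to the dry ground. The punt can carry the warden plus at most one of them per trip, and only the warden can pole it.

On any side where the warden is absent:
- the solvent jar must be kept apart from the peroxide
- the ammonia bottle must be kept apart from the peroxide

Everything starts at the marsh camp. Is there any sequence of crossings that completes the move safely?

Yes

1. Warden goes to the dry ground with the peroxide.  [the marsh camp: the ammonia bottle, the chlorine cylinder, the ether can, the fuel sample, the oxidiser, the solvent jar | the dry ground: the peroxide]
2. Warden goes back to the marsh camp alone.  [the marsh camp: the ammonia bottle, the chlorine cylinder, the ether can, the fuel sample, the oxidiser, the solvent jar | the dry ground: the peroxide]
3. Warden goes to the dry ground with the solvent jar.  [the marsh camp: the ammonia bottle, the chlorine cylinder, the ether can, the fuel sample, the oxidiser | the dry ground: the peroxide, the solvent jar]
4. Warden goes back to the marsh camp with the peroxide.  [the marsh camp: the ammonia bottle, the chlorine cylinder, the ether can, the fuel sample, the oxidiser, the peroxide | the dry ground: the solvent jar]
5. Warden goes to the dry ground with the ammonia bottle.  [the marsh camp: the chlorine cylinder, the ether can, the fuel sample, the oxidiser, the peroxide | the dry ground: the ammonia bottle, the solvent jar]
6. Warden goes back to the marsh camp alone.  [the marsh camp: the chlorine cylinder, the ether can, the fuel sample, the oxidiser, the peroxide | the dry ground: the ammonia bottle, the solvent jar]
7. Warden goes to the dry ground with the fuel sample.  [the marsh camp: the chlorine cylinder, the ether can, the oxidiser, the peroxide | the dry ground: the ammonia bottle, the fuel sample, the solvent jar]
8. Warden goes back to the marsh camp alone.  [the marsh camp: the chlorine cylinder, the ether can, the oxidiser, the peroxide | the dry ground: the ammonia bottle, the fuel sample, the solvent jar]
9. Warden goes to the dry ground with the chlorine cylinder.  [the marsh camp: the ether can, the oxidiser, the peroxide | the dry ground: the ammonia bottle, the chlorine cylinder, the fuel sample, the solvent jar]
10. Warden goes back to the marsh camp alone.  [the marsh camp: the ether can, the oxidiser, the peroxide | the dry ground: the ammonia bottle, the chlorine cylinder, the fuel sample, the solvent jar]
11. Warden goes to the dry ground with the oxidiser.  [the marsh camp: the ether can, the peroxide | the dry ground: the ammonia bottle, the chlorine cylinder, the fuel sample, the oxidiser, the solvent jar]
12. Warden goes back to the marsh camp alone.  [the marsh camp: the ether can, the peroxide | the dry ground: the ammonia bottle, the chlorine cylinder, the fuel sample, the oxidiser, the solvent jar]
13. Warden goes to the dry ground with the ether can.  [the marsh camp: the peroxide | the dry ground: the ammonia bottle, the chlorine cylinder, the ether can, the fuel sample, the oxidiser, the solvent jar]
14. Warden goes back to the marsh camp alone.  [the marsh camp: the peroxide | the dry ground: the ammonia bottle, the chlorine cylinder, the ether can, the fuel sample, the oxidiser, the solvent jar]
15. Warden goes to the dry ground with the peroxide.  [the marsh camp: — | the dry ground: the ammonia bottle, the chlorine cylinder, the ether can, the fuel sample, the oxidiser, the peroxide, the solvent jar]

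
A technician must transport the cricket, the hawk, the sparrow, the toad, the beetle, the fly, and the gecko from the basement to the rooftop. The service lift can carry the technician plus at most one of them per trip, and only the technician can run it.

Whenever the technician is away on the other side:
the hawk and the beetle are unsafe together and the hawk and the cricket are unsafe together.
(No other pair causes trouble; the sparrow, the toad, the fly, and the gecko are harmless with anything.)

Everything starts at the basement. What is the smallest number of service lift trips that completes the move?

Counting alone: the technician can take at most 1 across per trip to the rooftop, so moving all 7 needs at least 7 loaded trips out, with a return between consecutive ones — at least 13 crossings.
The safety rule pushes this higher. Following every safe sequence of crossings, the most of the 7 that can be at the rooftop as the service lift arrives there on crossing 13 is 6 — never all 7.
So no plan with fewer than 15 crossings exists, and this one achieves 15:
1. Technician goes to the rooftop with the hawk.  [the basement: the beetle, the cricket, the fly, the gecko, the sparrow, the toad | the rooftop: the hawk]
2. Technician goes back to the basement alone.  [the basement: the beetle, the cricket, the fly, the gecko, the sparrow, the toad | the rooftop: the hawk]
3. Technician goes to the rooftop with the cricket.  [the basement: the beetle, the fly, the gecko, the sparrow, the toad | the rooftop: the cricket, the hawk]
4. Technician goes back to the basement with the hawk.  [the basement: the beetle, the fly, the gecko, the hawk, the sparrow, the toad | the rooftop: the cricket]
5. Technician goes to the rooftop with the beetle.  [the basement: the fly, the gecko, the hawk, the sparrow, the toad | the rooftop: the beetle, the cricket]
6. Technician goes back to the basement alone.  [the basement: the fly, the gecko, the hawk, the sparrow, the toad | the rooftop: the beetle, the cricket]
7. Technician goes to the rooftop with the sparrow.  [the basement: the fly, the gecko, the hawk, the toad | the rooftop: the beetle, the cricket, the sparrow]
8. Technician goes back to the basement alone.  [the basement: the fly, the gecko, the hawk, the toad | the rooftop: the beetle, the cricket, the sparrow]
9. Technician goes to the rooftop with the toad.  [the basement: the fly, the gecko, the hawk | the rooftop: the beetle, the cricket, the sparrow, the toad]
10. Technician goes back to the basement alone.  [the basement: the fly, the gecko, the hawk | the rooftop: the beetle, the cricket, the sparrow, the toad]
11. Technician goes to the rooftop with the fly.  [the basement: the gecko, the hawk | the rooftop: the beetle, the cricket, the fly, the sparrow, the toad]
12. Technician goes back to the basement alone.  [the basement: the gecko, the hawk | the rooftop: the beetle, the cricket, the fly, the sparrow, the toad]
13. Technician goes to the rooftop with the gecko.  [the basement: the hawk | the rooftop: the beetle, the cricket, the fly, the gecko, the sparrow, the toad]
14. Technician goes back to the basement alone.  [the basement: the hawk | the rooftop: the beetle, the cricket, the fly, the gecko, the sparrow, the toad]
15. Technician goes to the rooftop with the hawk.  [the basement: — | the rooftop: the beetle, the cricket, the fly, the gecko, the hawk, the sparrow, the toad]

15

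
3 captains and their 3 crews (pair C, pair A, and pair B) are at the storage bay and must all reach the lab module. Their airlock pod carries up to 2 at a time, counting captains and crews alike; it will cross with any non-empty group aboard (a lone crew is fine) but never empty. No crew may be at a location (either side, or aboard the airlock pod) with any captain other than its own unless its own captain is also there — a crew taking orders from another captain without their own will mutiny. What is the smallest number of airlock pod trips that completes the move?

11

Counting alone: each trip to the lab module takes at most 2 across and each return brings at least 1 back, so after t trips out (and t−1 returns) at most 2t − (t−1) of the 6 are across; that first reaches 6 at t = 5, so at least 9 crossings are needed.
The safety rule pushes this higher. Following every safe sequence of crossings, the most of the 6 that can be at the lab module as the airlock pod arrives there on crossing 9 is 5 — never all 6.
So no plan with fewer than 11 crossings exists, and this one achieves 11:
1. captain C and crew C cross → the lab module.
2. captain C crosses ← the storage bay.
3. crew A and crew B cross → the lab module.
4. crew C crosses ← the storage bay.
5. captain A and captain B cross → the lab module.
6. captain A and crew A cross ← the storage bay.
7. captain A and captain C cross → the lab module.
8. crew B crosses ← the storage bay.
9. crew A and crew C cross → the lab module.
10. captain B crosses ← the storage bay.
11. captain B and crew B cross → the lab module.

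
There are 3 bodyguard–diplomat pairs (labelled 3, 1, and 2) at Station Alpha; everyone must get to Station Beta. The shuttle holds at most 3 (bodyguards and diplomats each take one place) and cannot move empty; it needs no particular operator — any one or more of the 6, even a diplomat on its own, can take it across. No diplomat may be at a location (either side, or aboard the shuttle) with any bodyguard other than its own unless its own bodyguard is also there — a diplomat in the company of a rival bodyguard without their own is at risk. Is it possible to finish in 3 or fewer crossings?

Counting alone: each trip to Station Beta takes at most 3 across and each return brings at least 1 back, so after t trips out (and t−1 returns) at most 3t − (t−1) of the 6 are across; that first reaches 6 at t = 3, so at least 5 crossings are needed.
Since 3 < 5, 3 crossings cannot be enough. (The shortest complete plan in fact takes 5:)
1. bodyguard 3 and diplomat 3 cross → Station Beta.
2. bodyguard 3 crosses ← Station Alpha.
3. bodyguard 1, bodyguard 2, and bodyguard 3 cross → Station Beta.
4. diplomat 3 crosses ← Station Alpha.
5. diplomat 1, diplomat 2, and diplomat 3 cross → Station Beta.

No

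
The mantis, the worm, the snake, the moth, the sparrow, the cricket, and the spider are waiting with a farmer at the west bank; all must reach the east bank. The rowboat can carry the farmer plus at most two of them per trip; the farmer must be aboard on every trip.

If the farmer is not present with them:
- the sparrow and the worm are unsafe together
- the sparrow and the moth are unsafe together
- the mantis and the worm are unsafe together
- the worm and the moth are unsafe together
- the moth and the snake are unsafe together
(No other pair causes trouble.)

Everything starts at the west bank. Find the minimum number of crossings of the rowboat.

11

Counting alone: the farmer can take at most 2 across per trip to the east bank, so moving all 7 needs at least 4 loaded trips out, with a return between consecutive ones — at least 7 crossings.
The safety rule pushes this higher. Following every safe sequence of crossings, the most of the 7 that can be at the east bank as the rowboat arrives there on crossings 7, 9 is 5, 6 respectively — never all 7.
So no plan with fewer than 11 crossings exists, and this one achieves 11:
1. Farmer goes to the east bank with the moth and the worm.  [the west bank: the cricket, the mantis, the snake, the sparrow, the spider | the east bank: the moth, the worm]
2. Farmer goes back to the west bank with the worm.  [the west bank: the cricket, the mantis, the snake, the sparrow, the spider, the worm | the east bank: the moth]
3. Farmer goes to the east bank with the mantis and the worm.  [the west bank: the cricket, the snake, the sparrow, the spider | the east bank: the mantis, the moth, the worm]
4. Farmer goes back to the west bank with the worm.  [the west bank: the cricket, the snake, the sparrow, the spider, the worm | the east bank: the mantis, the moth]
5. Farmer goes to the east bank with the cricket and the worm.  [the west bank: the snake, the sparrow, the spider | the east bank: the cricket, the mantis, the moth, the worm]
6. Farmer goes back to the west bank with the worm.  [the west bank: the snake, the sparrow, the spider, the worm | the east bank: the cricket, the mantis, the moth]
7. Farmer goes to the east bank with the spider and the worm.  [the west bank: the snake, the sparrow | the east bank: the cricket, the mantis, the moth, the spider, the worm]
8. Farmer goes back to the west bank with the worm.  [the west bank: the snake, the sparrow, the worm | the east bank: the cricket, the mantis, the moth, the spider]
9. Farmer goes to the east bank with the snake and the sparrow.  [the west bank: the worm | the east bank: the cricket, the mantis, the moth, the snake, the sparrow, the spider]
10. Farmer goes back to the west bank with the moth.  [the west bank: the moth, the worm | the east bank: the cricket, the mantis, the snake, the sparrow, the spider]
11. Farmer goes to the east bank with the moth and the worm.  [the west bank: — | the east bank: the cricket, the mantis, the moth, the snake, the sparrow, the spider, the worm]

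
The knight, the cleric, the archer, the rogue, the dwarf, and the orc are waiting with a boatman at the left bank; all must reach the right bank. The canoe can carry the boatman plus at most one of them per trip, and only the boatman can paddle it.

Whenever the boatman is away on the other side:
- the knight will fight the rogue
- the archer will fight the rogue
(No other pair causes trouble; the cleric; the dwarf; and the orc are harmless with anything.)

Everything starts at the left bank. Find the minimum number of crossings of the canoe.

Counting alone: the boatman can take at most 1 across per trip to the right bank, so moving all 6 needs at least 6 loaded trips out, with a return between consecutive ones — at least 11 crossings.
The safety rule pushes this higher. Following every safe sequence of crossings, the most of the 6 that can be at the right bank as the canoe arrives there on crossing 11 is 5 — never all 6.
So no plan with fewer than 13 crossings exists, and this one achieves 13:
1. Boatman goes to the right bank with the rogue.  [the left bank: the archer, the cleric, the dwarf, the knight, the orc | the right bank: the rogue]
2. Boatman goes back to the left bank alone.  [the left bank: the archer, the cleric, the dwarf, the knight, the orc | the right bank: the rogue]
3. Boatman goes to the right bank with the knight.  [the left bank: the archer, the cleric, the dwarf, the orc | the right bank: the knight, the rogue]
4. Boatman goes back to the left bank with the rogue.  [the left bank: the archer, the cleric, the dwarf, the orc, the rogue | the right bank: the knight]
5. Boatman goes to the right bank with the archer.  [the left bank: the cleric, the dwarf, the orc, the rogue | the right bank: the archer, the knight]
6. Boatman goes back to the left bank alone.  [the left bank: the cleric, the dwarf, the orc, the rogue | the right bank: the archer, the knight]
7. Boatman goes to the right bank with the cleric.  [the left bank: the dwarf, the orc, the rogue | the right bank: the archer, the cleric, the knight]
8. Boatman goes back to the left bank alone.  [the left bank: the dwarf, the orc, the rogue | the right bank: the archer, the cleric, the knight]
9. Boatman goes to the right bank with the dwarf.  [the left bank: the orc, the rogue | the right bank: the archer, the cleric, the dwarf, the knight]
10. Boatman goes back to the left bank alone.  [the left bank: the orc, the rogue | the right bank: the archer, the cleric, the dwarf, the knight]
11. Boatman goes to the right bank with the orc.  [the left bank: the rogue | the right bank: the archer, the cleric, the dwarf, the knight, the orc]
12. Boatman goes back to the left bank alone.  [the left bank: the rogue | the right bank: the archer, the cleric, the dwarf, the knight, the orc]
13. Boatman goes to the right bank with the rogue.  [the left bank: — | the right bank: the archer, the cleric, the dwarf, the knight, the orc, the rogue]

13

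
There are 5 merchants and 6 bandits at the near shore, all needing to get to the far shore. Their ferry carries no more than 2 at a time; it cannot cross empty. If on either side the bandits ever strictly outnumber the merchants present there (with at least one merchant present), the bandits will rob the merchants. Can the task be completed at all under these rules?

No

The bandits already outnumber the merchants at the near shore before anyone moves, so the starting position itself is disallowed.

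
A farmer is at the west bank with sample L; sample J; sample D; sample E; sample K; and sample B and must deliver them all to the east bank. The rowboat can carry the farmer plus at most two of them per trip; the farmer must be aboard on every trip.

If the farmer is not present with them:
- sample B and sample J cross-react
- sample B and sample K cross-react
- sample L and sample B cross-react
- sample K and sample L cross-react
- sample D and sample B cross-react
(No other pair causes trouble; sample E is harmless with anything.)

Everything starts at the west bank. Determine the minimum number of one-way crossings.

Counting alone: the farmer can take at most 2 across per trip to the east bank, so moving all 6 needs at least 3 loaded trips out, with a return between consecutive ones — at least 5 crossings.
The safety rule pushes this higher. Following every safe sequence of crossings, the most of the 6 that can be at the east bank as the rowboat arrives there on crossings 5, 7 is 4, 5 respectively — never all 6.
So no plan with fewer than 9 crossings exists, and this one achieves 9:
1. Farmer goes to the east bank with sample B and sample L.
2. Farmer goes back to the west bank with sample L.
3. Farmer goes to the east bank with sample J and sample L.
4. Farmer goes back to the west bank with sample B.
5. Farmer goes to the east bank with sample D and sample K.
6. Farmer goes back to the west bank with sample L.
7. Farmer goes to the east bank with sample E and sample L.
8. Farmer goes back to the west bank with sample L.
9. Farmer goes to the east bank with sample B and sample L.

9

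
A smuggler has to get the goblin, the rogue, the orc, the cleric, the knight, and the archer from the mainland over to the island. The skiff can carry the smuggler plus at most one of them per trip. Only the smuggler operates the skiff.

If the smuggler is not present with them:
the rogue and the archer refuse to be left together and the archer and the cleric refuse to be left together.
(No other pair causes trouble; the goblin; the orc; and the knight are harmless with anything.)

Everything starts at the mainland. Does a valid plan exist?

Yes

1. Smuggler goes to the island with the archer.  [the mainland: the cleric, the goblin, the knight, the orc, the rogue | the island: the archer]
2. Smuggler goes back to the mainland alone.  [the mainland: the cleric, the goblin, the knight, the orc, the rogue | the island: the archer]
3. Smuggler goes to the island with the goblin.  [the mainland: the cleric, the knight, the orc, the rogue | the island: the archer, the goblin]
4. Smuggler goes back to the mainland alone.  [the mainland: the cleric, the knight, the orc, the rogue | the island: the archer, the goblin]
5. Smuggler goes to the island with the rogue.  [the mainland: the cleric, the knight, the orc | the island: the archer, the goblin, the rogue]
6. Smuggler goes back to the mainland with the archer.  [the mainland: the archer, the cleric, the knight, the orc | the island: the goblin, the rogue]
7. Smuggler goes to the island with the cleric.  [the mainland: the archer, the knight, the orc | the island: the cleric, the goblin, the rogue]
8. Smuggler goes back to the mainland alone.  [the mainland: the archer, the knight, the orc | the island: the cleric, the goblin, the rogue]
9. Smuggler goes to the island with the orc.  [the mainland: the archer, the knight | the island: the cleric, the goblin, the orc, the rogue]
10. Smuggler goes back to the mainland alone.  [the mainland: the archer, the knight | the island: the cleric, the goblin, the orc, the rogue]
11. Smuggler goes to the island with the knight.  [the mainland: the archer | the island: the cleric, the goblin, the knight, the orc, the rogue]
12. Smuggler goes back to the mainland alone.  [the mainland: the archer | the island: the cleric, the goblin, the knight, the orc, the rogue]
13. Smuggler goes to the island with the archer.  [the mainland: — | the island: the archer, the cleric, the goblin, the knight, the orc, the rogue]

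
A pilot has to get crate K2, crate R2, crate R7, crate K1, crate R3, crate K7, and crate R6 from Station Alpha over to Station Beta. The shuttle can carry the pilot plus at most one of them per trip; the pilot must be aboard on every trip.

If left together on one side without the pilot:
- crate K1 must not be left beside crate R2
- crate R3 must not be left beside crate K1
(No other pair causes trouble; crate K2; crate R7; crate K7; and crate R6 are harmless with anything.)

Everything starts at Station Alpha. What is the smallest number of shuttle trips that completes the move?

15

Counting alone: the pilot can take at most 1 across per trip to Station Beta, so moving all 7 needs at least 7 loaded trips out, with a return between consecutive ones — at least 13 crossings.
The safety rule pushes this higher. Following every safe sequence of crossings, the most of the 7 that can be at Station Beta as the shuttle arrives there on crossing 13 is 6 — never all 7.
So no plan with fewer than 15 crossings exists, and this one achieves 15:
1. Pilot goes to Station Beta with crate K1.
2. Pilot goes back to Station Alpha alone.
3. Pilot goes to Station Beta with crate K2.
4. Pilot goes back to Station Alpha alone.
5. Pilot goes to Station Beta with crate R2.
6. Pilot goes back to Station Alpha with crate K1.
7. Pilot goes to Station Beta with crate R3.
8. Pilot goes back to Station Alpha alone.
9. Pilot goes to Station Beta with crate R7.
10. Pilot goes back to Station Alpha alone.
11. Pilot goes to Station Beta with crate K7.
12. Pilot goes back to Station Alpha alone.
13. Pilot goes to Station Beta with crate R6.
14. Pilot goes back to Station Alpha alone.
15. Pilot goes to Station Beta with crate K1.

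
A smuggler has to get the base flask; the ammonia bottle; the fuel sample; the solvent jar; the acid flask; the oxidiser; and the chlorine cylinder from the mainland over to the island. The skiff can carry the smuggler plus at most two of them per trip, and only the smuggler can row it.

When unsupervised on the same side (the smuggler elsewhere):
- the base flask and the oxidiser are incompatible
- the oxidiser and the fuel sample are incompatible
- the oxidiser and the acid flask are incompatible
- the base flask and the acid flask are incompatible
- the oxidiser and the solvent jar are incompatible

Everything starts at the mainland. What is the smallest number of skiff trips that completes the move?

Counting alone: the smuggler can take at most 2 across per trip to the island, so moving all 7 needs at least 4 loaded trips out, with a return between consecutive ones — at least 7 crossings.
The safety rule pushes this higher. Following every safe sequence of crossings, the most of the 7 that can be at the island as the skiff arrives there on crossings 7, 9 is 5, 6 respectively — never all 7.
So no plan with fewer than 11 crossings exists, and this one achieves 11:
1. Smuggler goes to the island with the base flask and the oxidiser.
2. Smuggler goes back to the mainland with the base flask.
3. Smuggler goes to the island with the ammonia bottle and the base flask.
4. Smuggler goes back to the mainland with the base flask.
5. Smuggler goes to the island with the base flask and the fuel sample.
6. Smuggler goes back to the mainland with the oxidiser.
7. Smuggler goes to the island with the acid flask and the solvent jar.
8. Smuggler goes back to the mainland with the base flask.
9. Smuggler goes to the island with the base flask and the chlorine cylinder.
10. Smuggler goes back to the mainland with the base flask.
11. Smuggler goes to the island with the base flask and the oxidiser.

11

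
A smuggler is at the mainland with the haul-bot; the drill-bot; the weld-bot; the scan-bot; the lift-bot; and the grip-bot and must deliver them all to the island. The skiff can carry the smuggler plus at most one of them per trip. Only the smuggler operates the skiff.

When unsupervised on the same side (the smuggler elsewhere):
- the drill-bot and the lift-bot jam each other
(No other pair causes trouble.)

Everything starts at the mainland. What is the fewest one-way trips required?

11

Counting alone: the smuggler can take at most 1 across per trip to the island, so moving all 6 needs at least 6 loaded trips out, with a return between consecutive ones — at least 11 crossings.
The plan below uses exactly 11 crossings, so it is optimal:
1. Smuggler goes to the island with the drill-bot.
2. Smuggler goes back to the mainland alone.
3. Smuggler goes to the island with the haul-bot.
4. Smuggler goes back to the mainland alone.
5. Smuggler goes to the island with the weld-bot.
6. Smuggler goes back to the mainland alone.
7. Smuggler goes to the island with the scan-bot.
8. Smuggler goes back to the mainland alone.
9. Smuggler goes to the island with the grip-bot.
10. Smuggler goes back to the mainland alone.
11. Smuggler goes to the island with the lift-bot.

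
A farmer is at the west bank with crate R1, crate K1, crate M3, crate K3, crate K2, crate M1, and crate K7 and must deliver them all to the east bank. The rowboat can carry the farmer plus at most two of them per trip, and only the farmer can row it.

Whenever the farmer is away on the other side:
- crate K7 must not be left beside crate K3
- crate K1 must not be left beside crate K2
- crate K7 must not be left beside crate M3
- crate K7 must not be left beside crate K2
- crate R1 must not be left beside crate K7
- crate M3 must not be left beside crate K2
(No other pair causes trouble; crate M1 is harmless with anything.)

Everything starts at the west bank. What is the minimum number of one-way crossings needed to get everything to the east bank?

Counting alone: the farmer can take at most 2 across per trip to the east bank, so moving all 7 needs at least 4 loaded trips out, with a return between consecutive ones — at least 7 crossings.
The safety rule pushes this higher. Following every safe sequence of crossings, the most of the 7 that can be at the east bank as the rowboat arrives there on crossings 7, 9 is 5, 6 respectively — never all 7.
So no plan with fewer than 11 crossings exists, and this one achieves 11:
1. Farmer goes to the east bank with crate K2 and crate K7.  [the west bank: crate K1, crate K3, crate M1, crate M3, crate R1 | the east bank: crate K2, crate K7]
2. Farmer goes back to the west bank with crate K2.  [the west bank: crate K1, crate K2, crate K3, crate M1, crate M3, crate R1 | the east bank: crate K7]
3. Farmer goes to the east bank with crate K2 and crate R1.  [the west bank: crate K1, crate K3, crate M1, crate M3 | the east bank: crate K2, crate K7, crate R1]
4. Farmer goes back to the west bank with crate K7.  [the west bank: crate K1, crate K3, crate K7, crate M1, crate M3 | the east bank: crate K2, crate R1]
5. Farmer goes to the east bank with crate K3 and crate M3.  [the west bank: crate K1, crate K7, crate M1 | the east bank: crate K2, crate K3, crate M3, crate R1]
6. Farmer goes back to the west bank with crate M3.  [the west bank: crate K1, crate K7, crate M1, crate M3 | the east bank: crate K2, crate K3, crate R1]
7. Farmer goes to the east bank with crate K1 and crate M3.  [the west bank: crate K7, crate M1 | the east bank: crate K1, crate K2, crate K3, crate M3, crate R1]
8. Farmer goes back to the west bank with crate K2.  [the west bank: crate K2, crate K7, crate M1 | the east bank: crate K1, crate K3, crate M3, crate R1]
9. Farmer goes to the east bank with crate K2 and crate M1.  [the west bank: crate K7 | the east bank: crate K1, crate K2, crate K3, crate M1, crate M3, crate R1]
10. Farmer goes back to the west bank with crate K2.  [the west bank: crate K2, crate K7 | the east bank: crate K1, crate K3, crate M1, crate M3, crate R1]
11. Farmer goes to the east bank with crate K2 and crate K7.  [the west bank: — | the east bank: crate K1, crate K2, crate K3, crate K7, crate M1, crate M3, crate R1]

11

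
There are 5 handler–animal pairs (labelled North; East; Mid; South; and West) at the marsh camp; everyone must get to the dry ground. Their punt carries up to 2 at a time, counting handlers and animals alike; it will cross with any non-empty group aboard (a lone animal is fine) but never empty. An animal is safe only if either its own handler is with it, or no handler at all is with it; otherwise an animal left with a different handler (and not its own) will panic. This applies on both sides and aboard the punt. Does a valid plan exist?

No

Following every safe sequence of crossings from the start, the most of the 10 that can be at the dry ground as the punt arrives there on crossings 1, 3, 5, 7 is 2, 3, 4, 5 respectively; the best ever achieved is 5 of 10.
From crossing 9 on, no configuration arises that was not already reachable earlier: only 82 distinct safe configurations (who is on which side, and where the punt is) can ever be reached, none of them has everyone across, and every continuation just revisits them. So no valid plan exists.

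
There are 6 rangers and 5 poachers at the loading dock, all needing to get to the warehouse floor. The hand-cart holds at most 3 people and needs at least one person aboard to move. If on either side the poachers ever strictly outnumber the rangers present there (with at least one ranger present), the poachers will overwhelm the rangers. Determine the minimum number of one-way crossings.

Counting alone: each trip to the warehouse floor takes at most 3 across and each return brings at least 1 back, so after t trips out (and t−1 returns) at most 3t − (t−1) of the 11 are across; that first reaches 11 at t = 5, so at least 9 crossings are needed.
The plan below uses exactly 9 crossings, so it is optimal:
1. 3 poachers → the warehouse floor.  (the loading dock: 6R 2P; the warehouse floor: 0R 3P)
2. 1 poacher ← the loading dock.  (the loading dock: 6R 3P; the warehouse floor: 0R 2P)
3. 3 rangers → the warehouse floor.  (the loading dock: 3R 3P; the warehouse floor: 3R 2P)
4. 1 ranger ← the loading dock.  (the loading dock: 4R 3P; the warehouse floor: 2R 2P)
5. 2 rangers and 1 poacher → the warehouse floor.  (the loading dock: 2R 2P; the warehouse floor: 4R 3P)
6. 1 ranger ← the loading dock.  (the loading dock: 3R 2P; the warehouse floor: 3R 3P)
7. 2 rangers and 1 poacher → the warehouse floor.  (the loading dock: 1R 1P; the warehouse floor: 5R 4P)
8. 1 ranger ← the loading dock.  (the loading dock: 2R 1P; the warehouse floor: 4R 4P)
9. 2 rangers and 1 poacher → the warehouse floor.  (the loading dock: 0R 0P; the warehouse floor: 6R 5P)

9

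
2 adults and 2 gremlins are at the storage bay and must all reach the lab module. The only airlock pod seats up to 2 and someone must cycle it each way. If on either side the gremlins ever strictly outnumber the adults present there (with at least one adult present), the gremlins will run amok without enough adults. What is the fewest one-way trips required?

5

Counting alone: each trip to the lab module takes at most 2 across and each return brings at least 1 back, so after t trips out (and t−1 returns) at most 2t − (t−1) of the 4 are across; that first reaches 4 at t = 3, so at least 5 crossings are needed.
The plan below uses exactly 5 crossings, so it is optimal:
1. 2 gremlins → the lab module.  (the storage bay: 2A 0G; the lab module: 0A 2G)
2. 1 gremlin ← the storage bay.  (the storage bay: 2A 1G; the lab module: 0A 1G)
3. 2 adults → the lab module.  (the storage bay: 0A 1G; the lab module: 2A 1G)
4. 1 gremlin ← the storage bay.  (the storage bay: 0A 2G; the lab module: 2A 0G)
5. 2 gremlins → the lab module.  (the storage bay: 0A 0G; the lab module: 2A 2G)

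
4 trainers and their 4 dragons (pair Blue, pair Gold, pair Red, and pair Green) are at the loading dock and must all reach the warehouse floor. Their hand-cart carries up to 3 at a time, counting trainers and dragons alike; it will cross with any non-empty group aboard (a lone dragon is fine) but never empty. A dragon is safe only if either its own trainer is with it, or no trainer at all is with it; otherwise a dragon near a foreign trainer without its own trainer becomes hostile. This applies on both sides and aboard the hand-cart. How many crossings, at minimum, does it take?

9

Counting alone: each trip to the warehouse floor takes at most 3 across and each return brings at least 1 back, so after t trips out (and t−1 returns) at most 3t − (t−1) of the 8 are across; that first reaches 8 at t = 4, so at least 7 crossings are needed.
The safety rule pushes this higher. Following every safe sequence of crossings, the most of the 8 that can be at the warehouse floor as the hand-cart arrives there on crossing 7 is 7 — never all 8.
So no plan with fewer than 9 crossings exists, and this one achieves 9:
1. dragon Blue and trainer Blue cross → the warehouse floor.
2. trainer Blue crosses ← the loading dock.
3. dragon Gold, trainer Blue, and trainer Gold cross → the warehouse floor.
4. dragon Blue and trainer Blue cross ← the loading dock.
5. trainer Blue, trainer Green, and trainer Red cross → the warehouse floor.
6. dragon Gold crosses ← the loading dock.
7. dragon Blue and dragon Gold cross → the warehouse floor.
8. dragon Blue crosses ← the loading dock.
9. dragon Blue, dragon Green, and dragon Red cross → the warehouse floor.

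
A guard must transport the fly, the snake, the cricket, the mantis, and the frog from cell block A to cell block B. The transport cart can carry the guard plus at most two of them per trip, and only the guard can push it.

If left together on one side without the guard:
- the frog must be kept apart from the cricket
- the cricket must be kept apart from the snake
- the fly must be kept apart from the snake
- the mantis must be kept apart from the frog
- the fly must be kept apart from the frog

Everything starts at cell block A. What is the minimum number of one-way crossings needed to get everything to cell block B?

Counting alone: the guard can take at most 2 across per trip to cell block B, so moving all 5 needs at least 3 loaded trips out, with a return between consecutive ones — at least 5 crossings.
The safety rule pushes this higher. Following every safe sequence of crossings, the most of the 5 that can be at cell block B as the transport cart arrives there on crossing 5 is 4 — never all 5.
So no plan with fewer than 7 crossings exists, and this one achieves 7:
1. Guard goes to cell block B with the frog and the snake.
2. Guard goes back to cell block A alone.
3. Guard goes to cell block B with the fly.
4. Guard goes back to cell block A with the frog and the snake.
5. Guard goes to cell block B with the cricket and the mantis.
6. Guard goes back to cell block A alone.
7. Guard goes to cell block B with the frog and the snake.

7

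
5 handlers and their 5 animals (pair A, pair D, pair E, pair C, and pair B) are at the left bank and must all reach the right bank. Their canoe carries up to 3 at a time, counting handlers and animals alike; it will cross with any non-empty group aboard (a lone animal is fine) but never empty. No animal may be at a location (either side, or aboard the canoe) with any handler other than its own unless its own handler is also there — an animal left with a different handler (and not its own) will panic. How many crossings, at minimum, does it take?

11

Counting alone: each trip to the right bank takes at most 3 across and each return brings at least 1 back, so after t trips out (and t−1 returns) at most 3t − (t−1) of the 10 are across; that first reaches 10 at t = 5, so at least 9 crossings are needed.
The safety rule pushes this higher. Following every safe sequence of crossings, the most of the 10 that can be at the right bank as the canoe arrives there on crossing 9 is 9 — never all 10.
So no plan with fewer than 11 crossings exists, and this one achieves 11:
1. animal A and handler A cross → the right bank.
2. handler A crosses ← the left bank.
3. animal C, animal D, and animal E cross → the right bank.
4. animal A crosses ← the left bank.
5. handler C, handler D, and handler E cross → the right bank.
6. animal D and handler D cross ← the left bank.
7. handler A, handler B, and handler D cross → the right bank.
8. animal E crosses ← the left bank.
9. animal A and animal D cross → the right bank.
10. animal A crosses ← the left bank.
11. animal A, animal B, and animal E cross → the right bank.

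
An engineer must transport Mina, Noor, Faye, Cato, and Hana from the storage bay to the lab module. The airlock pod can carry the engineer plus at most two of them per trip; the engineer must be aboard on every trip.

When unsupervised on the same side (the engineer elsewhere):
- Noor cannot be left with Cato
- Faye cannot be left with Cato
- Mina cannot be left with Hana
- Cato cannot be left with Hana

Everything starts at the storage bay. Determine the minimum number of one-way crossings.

Counting alone: the engineer can take at most 2 across per trip to the lab module, so moving all 5 needs at least 3 loaded trips out, with a return between consecutive ones — at least 5 crossings.
The plan below uses exactly 5 crossings, so it is optimal:
1. Engineer goes to the lab module with Cato and Mina.  [the storage bay: Faye, Hana, Noor | the lab module: Cato, Mina]
2. Engineer goes back to the storage bay alone.  [the storage bay: Faye, Hana, Noor | the lab module: Cato, Mina]
3. Engineer goes to the lab module with Faye and Noor.  [the storage bay: Hana | the lab module: Cato, Faye, Mina, Noor]
4. Engineer goes back to the storage bay with Cato.  [the storage bay: Cato, Hana | the lab module: Faye, Mina, Noor]
5. Engineer goes to the lab module with Cato and Hana.  [the storage bay: — | the lab module: Cato, Faye, Hana, Mina, Noor]

5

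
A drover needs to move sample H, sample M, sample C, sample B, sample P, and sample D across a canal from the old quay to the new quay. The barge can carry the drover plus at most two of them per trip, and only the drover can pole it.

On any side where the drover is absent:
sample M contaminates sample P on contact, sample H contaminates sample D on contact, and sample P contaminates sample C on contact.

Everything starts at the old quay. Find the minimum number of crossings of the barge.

Counting alone: the drover can take at most 2 across per trip to the new quay, so moving all 6 needs at least 3 loaded trips out, with a return between consecutive ones — at least 5 crossings.
The safety rule pushes this higher. Following every safe sequence of crossings, the most of the 6 that can be at the new quay as the barge arrives there on crossing 5 is 5 — never all 6.
So no plan with fewer than 7 crossings exists, and this one achieves 7:
1. Drover goes to the new quay with sample H and sample P.  [the old quay: sample B, sample C, sample D, sample M | the new quay: sample H, sample P]
2. Drover goes back to the old quay alone.  [the old quay: sample B, sample C, sample D, sample M | the new quay: sample H, sample P]
3. Drover goes to the new quay with sample M.  [the old quay: sample B, sample C, sample D | the new quay: sample H, sample M, sample P]
4. Drover goes back to the old quay with sample P.  [the old quay: sample B, sample C, sample D, sample P | the new quay: sample H, sample M]
5. Drover goes to the new quay with sample B and sample C.  [the old quay: sample D, sample P | the new quay: sample B, sample C, sample H, sample M]
6. Drover goes back to the old quay alone.  [the old quay: sample D, sample P | the new quay: sample B, sample C, sample H, sample M]
7. Drover goes to the new quay with sample D and sample P.  [the old quay: — | the new quay: sample B, sample C, sample D, sample H, sample M, sample P]

7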